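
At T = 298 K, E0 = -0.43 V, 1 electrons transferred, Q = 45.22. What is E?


E = E0 - (RT/nF) * ln(Q)
E = -0.43 - (8.314 * 298 / (1 * 96485)) * ln(45.22)
E = -0.5279 V

-0.5279 V


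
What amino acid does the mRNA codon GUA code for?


Standard genetic code lookup.
Codon GUA -> Val

Val


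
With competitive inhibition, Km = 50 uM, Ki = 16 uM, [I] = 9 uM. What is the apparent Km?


Km_app = Km * (1 + [I]/Ki)
Km_app = 50 * (1 + 9/16)
Km_app = 78.125 uM

78.125 uM


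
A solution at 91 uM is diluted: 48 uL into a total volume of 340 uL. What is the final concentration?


C2 = C1 * V1 / V2
C2 = 91 * 48 / 340
C2 = 12.8471 uM

12.8471 uM


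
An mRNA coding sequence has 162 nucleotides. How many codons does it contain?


codons = nucleotides / 3
codons = 162 / 3 = 54

54


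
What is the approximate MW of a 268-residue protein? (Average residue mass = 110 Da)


MW = n_residues * 110 Da
MW = 268 * 110
MW = 29480 Da

29480 Da


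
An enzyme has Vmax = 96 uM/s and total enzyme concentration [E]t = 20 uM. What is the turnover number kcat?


kcat = Vmax / [E]t
kcat = 96 / 20
kcat = 4.8 s^-1

4.8 s^-1


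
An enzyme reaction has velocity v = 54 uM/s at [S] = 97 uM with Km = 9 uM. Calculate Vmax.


Vmax = v * (Km + [S]) / [S]
Vmax = 54 * (9 + 97) / 97
Vmax = 59.0103 uM/s

59.0103 uM/s


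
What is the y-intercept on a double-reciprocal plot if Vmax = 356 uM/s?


y-intercept = 1/Vmax
= 1/356
= 0.0028 s/uM

0.0028 s/uM


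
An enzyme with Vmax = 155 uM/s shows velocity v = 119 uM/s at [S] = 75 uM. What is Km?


Km = [S] * (Vmax - v) / v
Km = 75 * (155 - 119) / 119
Km = 22.6891 uM

22.6891 uM


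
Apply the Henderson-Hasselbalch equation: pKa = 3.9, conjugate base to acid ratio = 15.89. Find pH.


pH = pKa + log10([A-]/[HA])
pH = 3.9 + log10(15.89)
pH = 5.1011

5.1011


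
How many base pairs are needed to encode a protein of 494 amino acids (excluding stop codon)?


Each amino acid = 1 codon = 3 bp
bp = 494 * 3 = 1482 bp

1482 bp


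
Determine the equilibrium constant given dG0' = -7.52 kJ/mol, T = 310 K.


Keq = exp(-dG0 * 1000 / (R * T))
Keq = exp(-(-7.52) * 1000 / (8.314 * 310))
Keq = 18.4994

18.4994


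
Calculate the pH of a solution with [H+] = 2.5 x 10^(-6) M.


pH = -log10([H+])
pH = -log10(2.5 x 10^(-6))
pH = 5.6021

5.6021


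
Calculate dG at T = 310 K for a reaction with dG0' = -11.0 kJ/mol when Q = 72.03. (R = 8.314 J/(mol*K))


dG = dG0' + RT * ln(Q) / 1000
dG = -11.0 + 8.314 * 310 * ln(72.03) / 1000
dG = 0.0235 kJ/mol

0.0235 kJ/mol


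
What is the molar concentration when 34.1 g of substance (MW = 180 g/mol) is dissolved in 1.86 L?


C = (mass / MW) / volume
C = (34.1 / 180) / 1.86
C = 0.1019 M

0.1019 M


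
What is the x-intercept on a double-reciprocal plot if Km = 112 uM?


x-intercept = -1/Km
= -1/112
= -0.0089 1/uM

-0.0089 1/uM


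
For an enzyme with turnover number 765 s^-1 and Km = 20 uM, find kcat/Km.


Catalytic efficiency = kcat / Km
= 765 / 20
= 38.25 uM^-1*s^-1

38.25 uM^-1*s^-1


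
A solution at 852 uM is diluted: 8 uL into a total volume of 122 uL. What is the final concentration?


C2 = C1 * V1 / V2
C2 = 852 * 8 / 122
C2 = 55.8689 uM

55.8689 uM


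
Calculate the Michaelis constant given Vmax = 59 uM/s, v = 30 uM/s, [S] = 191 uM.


Km = [S] * (Vmax - v) / v
Km = 191 * (59 - 30) / 30
Km = 184.6333 uM

184.6333 uM


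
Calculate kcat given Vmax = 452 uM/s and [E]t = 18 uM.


kcat = Vmax / [E]t
kcat = 452 / 18
kcat = 25.1111 s^-1

25.1111 s^-1


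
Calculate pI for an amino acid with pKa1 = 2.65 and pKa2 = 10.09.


pI = (pKa1 + pKa2) / 2
pI = (2.65 + 10.09) / 2
pI = 6.37

6.37


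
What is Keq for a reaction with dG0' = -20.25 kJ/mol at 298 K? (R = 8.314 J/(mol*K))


Keq = exp(-dG0 * 1000 / (R * T))
Keq = exp(-(-20.25) * 1000 / (8.314 * 298))
Keq = 3545.1102

3545.1102


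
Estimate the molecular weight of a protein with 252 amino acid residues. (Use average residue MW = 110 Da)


MW = n_residues * 110 Da
MW = 252 * 110
MW = 27720 Da

27720 Da


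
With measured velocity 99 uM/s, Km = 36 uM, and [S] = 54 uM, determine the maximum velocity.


Vmax = v * (Km + [S]) / [S]
Vmax = 99 * (36 + 54) / 54
Vmax = 165.0 uM/s

165.0 uM/s


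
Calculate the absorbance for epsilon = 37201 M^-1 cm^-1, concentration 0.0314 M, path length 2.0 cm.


A = epsilon * c * l
A = 37201 * 0.0314 * 2.0
A = 2336.2228

2336.2228


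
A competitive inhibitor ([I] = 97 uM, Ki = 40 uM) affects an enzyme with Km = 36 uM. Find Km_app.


Km_app = Km * (1 + [I]/Ki)
Km_app = 36 * (1 + 97/40)
Km_app = 123.3 uM

123.3 uM


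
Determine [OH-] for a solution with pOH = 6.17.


[OH-] = 10^(-pOH)
[OH-] = 10^(-6.17)
[OH-] = 6.761e-07 M

6.761e-07 M


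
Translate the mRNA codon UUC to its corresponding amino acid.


Standard genetic code lookup.
Codon UUC -> Phe

Phe


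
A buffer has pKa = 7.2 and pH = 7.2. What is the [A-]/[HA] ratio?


[A-]/[HA] = 10^(pH - pKa)
= 10^(7.2 - 7.2)
= 1.0

1.0


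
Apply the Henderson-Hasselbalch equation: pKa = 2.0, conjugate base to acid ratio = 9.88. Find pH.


pH = pKa + log10([A-]/[HA])
pH = 2.0 + log10(9.88)
pH = 2.9948

2.9948


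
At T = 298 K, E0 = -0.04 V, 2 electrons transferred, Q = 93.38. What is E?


E = E0 - (RT/nF) * ln(Q)
E = -0.04 - (8.314 * 298 / (2 * 96485)) * ln(93.38)
E = -0.0982 V

-0.0982 V


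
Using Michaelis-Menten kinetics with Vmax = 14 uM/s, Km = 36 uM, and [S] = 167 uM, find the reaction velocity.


v = Vmax * [S] / (Km + [S])
v = 14 * 167 / (36 + 167)
v = 11.5172 uM/s

11.5172 uM/s


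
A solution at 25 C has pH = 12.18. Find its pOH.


pOH = 14 - pH
pOH = 14 - 12.18
pOH = 1.82

1.82


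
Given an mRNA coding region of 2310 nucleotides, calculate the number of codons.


codons = nucleotides / 3
codons = 2310 / 3 = 770

770


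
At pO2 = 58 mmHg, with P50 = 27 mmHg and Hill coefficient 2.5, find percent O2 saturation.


Y = pO2^n / (P50^n + pO2^n)
Y = 58^2.5 / (27^2.5 + 58^2.5)
Y = 87.12%

87.12%


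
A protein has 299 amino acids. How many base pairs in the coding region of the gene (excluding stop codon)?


Each amino acid = 1 codon = 3 bp
bp = 299 * 3 = 897 bp

897 bp


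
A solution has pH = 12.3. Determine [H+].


[H+] = 10^(-pH)
[H+] = 10^(-12.3)
[H+] = 5.012e-13 M

5.012e-13 M


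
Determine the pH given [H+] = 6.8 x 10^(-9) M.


pH = -log10([H+])
pH = -log10(6.8 x 10^(-9))
pH = 8.1675

8.1675


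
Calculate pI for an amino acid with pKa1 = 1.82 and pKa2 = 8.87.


pI = (pKa1 + pKa2) / 2
pI = (1.82 + 8.87) / 2
pI = 5.345

5.345


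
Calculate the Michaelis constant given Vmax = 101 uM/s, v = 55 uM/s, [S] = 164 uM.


Km = [S] * (Vmax - v) / v
Km = 164 * (101 - 55) / 55
Km = 137.1636 uM

137.1636 uM


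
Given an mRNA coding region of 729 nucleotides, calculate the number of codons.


codons = nucleotides / 3
codons = 729 / 3 = 243

243


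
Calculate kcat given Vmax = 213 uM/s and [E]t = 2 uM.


kcat = Vmax / [E]t
kcat = 213 / 2
kcat = 106.5 s^-1

106.5 s^-1


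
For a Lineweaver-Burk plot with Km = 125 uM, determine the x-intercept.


x-intercept = -1/Km
= -1/125
= -0.008 1/uM

-0.008 1/uM


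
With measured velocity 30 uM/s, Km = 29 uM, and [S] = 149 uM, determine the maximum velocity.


Vmax = v * (Km + [S]) / [S]
Vmax = 30 * (29 + 149) / 149
Vmax = 35.8389 uM/s

35.8389 uM/s


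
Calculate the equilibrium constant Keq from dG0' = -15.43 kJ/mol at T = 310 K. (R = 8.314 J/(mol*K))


Keq = exp(-dG0 * 1000 / (R * T))
Keq = exp(-(-15.43) * 1000 / (8.314 * 310))
Keq = 398.1356

398.1356


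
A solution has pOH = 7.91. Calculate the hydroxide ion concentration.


[OH-] = 10^(-pOH)
[OH-] = 10^(-7.91)
[OH-] = 1.230e-08 M

1.230e-08 M


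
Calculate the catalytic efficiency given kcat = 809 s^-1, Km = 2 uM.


Catalytic efficiency = kcat / Km
= 809 / 2
= 404.5 uM^-1*s^-1

404.5 uM^-1*s^-1


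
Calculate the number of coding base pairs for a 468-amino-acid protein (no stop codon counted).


Each amino acid = 1 codon = 3 bp
bp = 468 * 3 = 1404 bp

1404 bp


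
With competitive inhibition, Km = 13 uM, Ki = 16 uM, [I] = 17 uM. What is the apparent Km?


Km_app = Km * (1 + [I]/Ki)
Km_app = 13 * (1 + 17/16)
Km_app = 26.8125 uM

26.8125 uM


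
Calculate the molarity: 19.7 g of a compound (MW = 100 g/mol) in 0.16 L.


C = (mass / MW) / volume
C = (19.7 / 100) / 0.16
C = 1.2312 M

1.2312 M


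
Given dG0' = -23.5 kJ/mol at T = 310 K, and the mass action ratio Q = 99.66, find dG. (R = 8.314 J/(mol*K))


dG = dG0' + RT * ln(Q) / 1000
dG = -23.5 + 8.314 * 310 * ln(99.66) / 1000
dG = -11.6397 kJ/mol

-11.6397 kJ/mol


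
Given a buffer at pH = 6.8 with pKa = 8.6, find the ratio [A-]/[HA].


[A-]/[HA] = 10^(pH - pKa)
= 10^(6.8 - 8.6)
= 0.0158

0.0158


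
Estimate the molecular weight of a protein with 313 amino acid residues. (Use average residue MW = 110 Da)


MW = n_residues * 110 Da
MW = 313 * 110
MW = 34430 Da

34430 Da


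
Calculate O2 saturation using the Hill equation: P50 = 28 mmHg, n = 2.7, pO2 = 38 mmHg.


Y = pO2^n / (P50^n + pO2^n)
Y = 38^2.7 / (28^2.7 + 38^2.7)
Y = 69.52%

69.52%


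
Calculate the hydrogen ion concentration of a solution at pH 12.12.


[H+] = 10^(-pH)
[H+] = 10^(-12.12)
[H+] = 7.586e-13 M

7.586e-13 M


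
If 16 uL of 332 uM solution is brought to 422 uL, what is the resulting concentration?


C2 = C1 * V1 / V2
C2 = 332 * 16 / 422
C2 = 12.5877 uM

12.5877 uM


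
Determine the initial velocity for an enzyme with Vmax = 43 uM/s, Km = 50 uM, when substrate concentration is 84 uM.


v = Vmax * [S] / (Km + [S])
v = 43 * 84 / (50 + 84)
v = 26.9552 uM/s

26.9552 uM/s


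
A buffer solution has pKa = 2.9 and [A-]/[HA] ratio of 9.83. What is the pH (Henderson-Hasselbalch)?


pH = pKa + log10([A-]/[HA])
pH = 2.9 + log10(9.83)
pH = 3.8926

3.8926


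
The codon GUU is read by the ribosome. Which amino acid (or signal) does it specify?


Standard genetic code lookup.
Codon GUU -> Val

Val


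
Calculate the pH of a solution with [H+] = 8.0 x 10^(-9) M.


pH = -log10([H+])
pH = -log10(8.0 x 10^(-9))
pH = 8.0969

8.0969


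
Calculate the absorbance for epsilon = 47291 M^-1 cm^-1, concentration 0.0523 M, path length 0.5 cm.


A = epsilon * c * l
A = 47291 * 0.0523 * 0.5
A = 1236.6597

1236.6597


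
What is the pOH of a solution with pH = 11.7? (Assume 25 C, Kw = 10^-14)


pOH = 14 - pH
pOH = 14 - 11.7
pOH = 2.3

2.3


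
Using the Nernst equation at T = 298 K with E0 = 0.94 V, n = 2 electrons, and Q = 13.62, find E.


E = E0 - (RT/nF) * ln(Q)
E = 0.94 - (8.314 * 298 / (2 * 96485)) * ln(13.62)
E = 0.9065 V

0.9065 V


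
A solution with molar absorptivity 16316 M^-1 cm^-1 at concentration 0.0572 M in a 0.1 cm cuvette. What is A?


A = epsilon * c * l
A = 16316 * 0.0572 * 0.1
A = 93.3275

93.3275


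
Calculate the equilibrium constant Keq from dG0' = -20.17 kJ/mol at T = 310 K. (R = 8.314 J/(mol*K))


Keq = exp(-dG0 * 1000 / (R * T))
Keq = exp(-(-20.17) * 1000 / (8.314 * 310))
Keq = 2504.6343

2504.6343


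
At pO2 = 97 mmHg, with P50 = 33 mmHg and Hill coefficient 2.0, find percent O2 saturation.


Y = pO2^n / (P50^n + pO2^n)
Y = 97^2.0 / (33^2.0 + 97^2.0)
Y = 89.63%

89.63%


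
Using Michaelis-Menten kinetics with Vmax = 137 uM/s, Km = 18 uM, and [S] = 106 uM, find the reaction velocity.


v = Vmax * [S] / (Km + [S])
v = 137 * 106 / (18 + 106)
v = 117.1129 uM/s

117.1129 uM/s


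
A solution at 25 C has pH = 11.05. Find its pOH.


pOH = 14 - pH
pOH = 14 - 11.05
pOH = 2.95

2.95


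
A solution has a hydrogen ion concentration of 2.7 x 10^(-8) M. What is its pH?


pH = -log10([H+])
pH = -log10(2.7 x 10^(-8))
pH = 7.5686

7.5686


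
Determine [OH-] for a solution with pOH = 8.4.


[OH-] = 10^(-pOH)
[OH-] = 10^(-8.4)
[OH-] = 3.981e-09 M

3.981e-09 M


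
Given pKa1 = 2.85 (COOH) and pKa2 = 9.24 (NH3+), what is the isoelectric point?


pI = (pKa1 + pKa2) / 2
pI = (2.85 + 9.24) / 2
pI = 6.045

6.045


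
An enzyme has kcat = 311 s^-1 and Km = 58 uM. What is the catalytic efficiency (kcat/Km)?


Catalytic efficiency = kcat / Km
= 311 / 58
= 5.3621 uM^-1*s^-1

5.3621 uM^-1*s^-1


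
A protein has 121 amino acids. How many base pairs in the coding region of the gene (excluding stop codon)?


Each amino acid = 1 codon = 3 bp
bp = 121 * 3 = 363 bp

363 bp


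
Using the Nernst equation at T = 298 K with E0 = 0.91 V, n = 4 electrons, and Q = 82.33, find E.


E = E0 - (RT/nF) * ln(Q)
E = 0.91 - (8.314 * 298 / (4 * 96485)) * ln(82.33)
E = 0.8817 V

0.8817 V


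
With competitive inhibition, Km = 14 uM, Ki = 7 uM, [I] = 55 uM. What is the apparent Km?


Km_app = Km * (1 + [I]/Ki)
Km_app = 14 * (1 + 55/7)
Km_app = 124.0 uM

124.0 uM


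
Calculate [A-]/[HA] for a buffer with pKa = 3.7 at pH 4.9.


[A-]/[HA] = 10^(pH - pKa)
= 10^(4.9 - 3.7)
= 15.8489

15.8489


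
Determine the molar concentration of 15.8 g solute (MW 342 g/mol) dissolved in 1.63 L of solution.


C = (mass / MW) / volume
C = (15.8 / 342) / 1.63
C = 0.0283 M

0.0283 M


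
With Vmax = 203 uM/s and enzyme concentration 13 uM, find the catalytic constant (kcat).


kcat = Vmax / [E]t
kcat = 203 / 13
kcat = 15.6154 s^-1

15.6154 s^-1


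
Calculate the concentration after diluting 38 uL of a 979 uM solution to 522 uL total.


C2 = C1 * V1 / V2
C2 = 979 * 38 / 522
C2 = 71.2682 uM

71.2682 uM


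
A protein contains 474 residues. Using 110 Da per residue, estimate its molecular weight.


MW = n_residues * 110 Da
MW = 474 * 110
MW = 52140 Da

52140 Da


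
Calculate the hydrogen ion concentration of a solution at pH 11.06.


[H+] = 10^(-pH)
[H+] = 10^(-11.06)
[H+] = 8.710e-12 M

8.710e-12 M


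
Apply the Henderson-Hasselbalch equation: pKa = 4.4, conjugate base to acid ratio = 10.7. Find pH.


pH = pKa + log10([A-]/[HA])
pH = 4.4 + log10(10.7)
pH = 5.4294

5.4294


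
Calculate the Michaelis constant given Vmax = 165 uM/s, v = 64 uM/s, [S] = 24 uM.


Km = [S] * (Vmax - v) / v
Km = 24 * (165 - 64) / 64
Km = 37.875 uM

37.875 uM


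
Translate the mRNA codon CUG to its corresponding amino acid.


Standard genetic code lookup.
Codon CUG -> Leu

Leu


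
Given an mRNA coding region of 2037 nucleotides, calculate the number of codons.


codons = nucleotides / 3
codons = 2037 / 3 = 679

679


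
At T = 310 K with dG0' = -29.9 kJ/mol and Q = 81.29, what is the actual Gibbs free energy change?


dG = dG0' + RT * ln(Q) / 1000
dG = -29.9 + 8.314 * 310 * ln(81.29) / 1000
dG = -18.5648 kJ/mol

-18.5648 kJ/mol


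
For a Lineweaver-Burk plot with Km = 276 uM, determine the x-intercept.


x-intercept = -1/Km
= -1/276
= -0.0036 1/uM

-0.0036 1/uM


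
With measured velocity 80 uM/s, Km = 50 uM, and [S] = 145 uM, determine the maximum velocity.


Vmax = v * (Km + [S]) / [S]
Vmax = 80 * (50 + 145) / 145
Vmax = 107.5862 uM/s

107.5862 uM/s


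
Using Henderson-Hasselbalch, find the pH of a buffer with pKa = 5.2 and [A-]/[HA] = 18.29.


pH = pKa + log10([A-]/[HA])
pH = 5.2 + log10(18.29)
pH = 6.4622

6.4622


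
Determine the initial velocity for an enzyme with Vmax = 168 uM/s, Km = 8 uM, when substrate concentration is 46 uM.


v = Vmax * [S] / (Km + [S])
v = 168 * 46 / (8 + 46)
v = 143.1111 uM/s

143.1111 uM/s


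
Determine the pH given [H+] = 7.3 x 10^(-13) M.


pH = -log10([H+])
pH = -log10(7.3 x 10^(-13))
pH = 12.1367

12.1367


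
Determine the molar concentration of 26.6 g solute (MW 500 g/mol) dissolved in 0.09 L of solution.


C = (mass / MW) / volume
C = (26.6 / 500) / 0.09
C = 0.5911 M

0.5911 M


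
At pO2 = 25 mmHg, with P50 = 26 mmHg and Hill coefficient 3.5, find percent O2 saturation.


Y = pO2^n / (P50^n + pO2^n)
Y = 25^3.5 / (26^3.5 + 25^3.5)
Y = 46.57%

46.57%


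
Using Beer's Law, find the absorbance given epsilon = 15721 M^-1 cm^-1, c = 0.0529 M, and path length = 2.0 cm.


A = epsilon * c * l
A = 15721 * 0.0529 * 2.0
A = 1663.2818

1663.2818


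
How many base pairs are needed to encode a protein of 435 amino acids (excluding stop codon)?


Each amino acid = 1 codon = 3 bp
bp = 435 * 3 = 1305 bp

1305 bp


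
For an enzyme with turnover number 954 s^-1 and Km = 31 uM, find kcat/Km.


Catalytic efficiency = kcat / Km
= 954 / 31
= 30.7742 uM^-1*s^-1

30.7742 uM^-1*s^-1


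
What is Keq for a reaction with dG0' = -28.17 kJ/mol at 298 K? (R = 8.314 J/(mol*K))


Keq = exp(-dG0 * 1000 / (R * T))
Keq = exp(-(-28.17) * 1000 / (8.314 * 298))
Keq = 86682.09

86682.09


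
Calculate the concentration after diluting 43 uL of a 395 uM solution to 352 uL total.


C2 = C1 * V1 / V2
C2 = 395 * 43 / 352
C2 = 48.2528 uM

48.2528 uM


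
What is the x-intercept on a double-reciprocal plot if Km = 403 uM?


x-intercept = -1/Km
= -1/403
= -0.0025 1/uM

-0.0025 1/uM


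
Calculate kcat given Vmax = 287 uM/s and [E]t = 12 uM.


kcat = Vmax / [E]t
kcat = 287 / 12
kcat = 23.9167 s^-1

23.9167 s^-1


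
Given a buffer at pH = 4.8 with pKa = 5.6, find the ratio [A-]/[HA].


[A-]/[HA] = 10^(pH - pKa)
= 10^(4.8 - 5.6)
= 0.1585

0.1585


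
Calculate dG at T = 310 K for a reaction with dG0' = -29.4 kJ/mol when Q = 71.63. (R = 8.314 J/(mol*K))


dG = dG0' + RT * ln(Q) / 1000
dG = -29.4 + 8.314 * 310 * ln(71.63) / 1000
dG = -18.3909 kJ/mol

-18.3909 kJ/mol


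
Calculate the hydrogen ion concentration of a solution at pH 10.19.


[H+] = 10^(-pH)
[H+] = 10^(-10.19)
[H+] = 6.457e-11 M

6.457e-11 M


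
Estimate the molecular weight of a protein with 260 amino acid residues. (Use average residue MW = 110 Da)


MW = n_residues * 110 Da
MW = 260 * 110
MW = 28600 Da

28600 Da


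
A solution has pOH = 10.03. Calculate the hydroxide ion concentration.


[OH-] = 10^(-pOH)
[OH-] = 10^(-10.03)
[OH-] = 9.333e-11 M

9.333e-11 M


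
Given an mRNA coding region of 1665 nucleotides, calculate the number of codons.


codons = nucleotides / 3
codons = 1665 / 3 = 555

555


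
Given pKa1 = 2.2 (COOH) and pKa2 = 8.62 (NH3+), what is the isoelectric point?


pI = (pKa1 + pKa2) / 2
pI = (2.2 + 8.62) / 2
pI = 5.41

5.41


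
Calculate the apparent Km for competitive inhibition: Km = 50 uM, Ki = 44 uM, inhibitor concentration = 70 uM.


Km_app = Km * (1 + [I]/Ki)
Km_app = 50 * (1 + 70/44)
Km_app = 129.5455 uM

129.5455 uM


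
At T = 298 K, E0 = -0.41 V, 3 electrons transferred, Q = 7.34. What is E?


E = E0 - (RT/nF) * ln(Q)
E = -0.41 - (8.314 * 298 / (3 * 96485)) * ln(7.34)
E = -0.4271 V

-0.4271 V


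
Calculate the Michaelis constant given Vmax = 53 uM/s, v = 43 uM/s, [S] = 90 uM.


Km = [S] * (Vmax - v) / v
Km = 90 * (53 - 43) / 43
Km = 20.9302 uM

20.9302 uM


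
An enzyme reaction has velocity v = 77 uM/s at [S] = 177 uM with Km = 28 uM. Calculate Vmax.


Vmax = v * (Km + [S]) / [S]
Vmax = 77 * (28 + 177) / 177
Vmax = 89.1808 uM/s

89.1808 uM/s


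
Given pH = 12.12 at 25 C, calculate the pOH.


pOH = 14 - pH
pOH = 14 - 12.12
pOH = 1.88

1.88


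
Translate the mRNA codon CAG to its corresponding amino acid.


Standard genetic code lookup.
Codon CAG -> Gln

Gln


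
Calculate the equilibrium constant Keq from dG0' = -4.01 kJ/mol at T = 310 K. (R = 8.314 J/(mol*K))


Keq = exp(-dG0 * 1000 / (R * T))
Keq = exp(-(-4.01) * 1000 / (8.314 * 310))
Keq = 4.7392

4.7392


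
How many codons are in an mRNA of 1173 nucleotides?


codons = nucleotides / 3
codons = 1173 / 3 = 391

391


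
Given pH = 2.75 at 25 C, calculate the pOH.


pOH = 14 - pH
pOH = 14 - 2.75
pOH = 11.25

11.25


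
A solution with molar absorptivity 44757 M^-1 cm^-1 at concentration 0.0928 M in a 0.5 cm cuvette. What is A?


A = epsilon * c * l
A = 44757 * 0.0928 * 0.5
A = 2076.7248

2076.7248


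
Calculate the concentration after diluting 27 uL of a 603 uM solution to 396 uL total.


C2 = C1 * V1 / V2
C2 = 603 * 27 / 396
C2 = 41.1136 uM

41.1136 uM


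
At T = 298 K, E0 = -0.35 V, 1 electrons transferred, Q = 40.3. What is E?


E = E0 - (RT/nF) * ln(Q)
E = -0.35 - (8.314 * 298 / (1 * 96485)) * ln(40.3)
E = -0.4449 V

-0.4449 V


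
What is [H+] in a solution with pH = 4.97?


[H+] = 10^(-pH)
[H+] = 10^(-4.97)
[H+] = 1.072e-05 M

1.072e-05 M


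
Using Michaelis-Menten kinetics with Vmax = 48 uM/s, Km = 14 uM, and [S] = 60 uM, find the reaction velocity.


v = Vmax * [S] / (Km + [S])
v = 48 * 60 / (14 + 60)
v = 38.9189 uM/s

38.9189 uM/s


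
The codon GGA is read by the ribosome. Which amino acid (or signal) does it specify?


Standard genetic code lookup.
Codon GGA -> Gly

Gly


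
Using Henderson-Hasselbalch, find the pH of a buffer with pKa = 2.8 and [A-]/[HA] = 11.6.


pH = pKa + log10([A-]/[HA])
pH = 2.8 + log10(11.6)
pH = 3.8645

3.8645


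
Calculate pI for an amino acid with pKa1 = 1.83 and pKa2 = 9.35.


pI = (pKa1 + pKa2) / 2
pI = (1.83 + 9.35) / 2
pI = 5.59

5.59


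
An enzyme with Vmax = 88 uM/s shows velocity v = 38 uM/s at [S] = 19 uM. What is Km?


Km = [S] * (Vmax - v) / v
Km = 19 * (88 - 38) / 38
Km = 25.0 uM

25.0 uM


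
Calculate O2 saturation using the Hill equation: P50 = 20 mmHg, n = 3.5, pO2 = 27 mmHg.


Y = pO2^n / (P50^n + pO2^n)
Y = 27^3.5 / (20^3.5 + 27^3.5)
Y = 74.08%

74.08%


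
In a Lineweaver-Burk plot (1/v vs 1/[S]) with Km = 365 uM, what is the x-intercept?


x-intercept = -1/Km
= -1/365
= -0.0027 1/uM

-0.0027 1/uM


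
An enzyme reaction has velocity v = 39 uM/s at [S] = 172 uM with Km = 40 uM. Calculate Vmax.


Vmax = v * (Km + [S]) / [S]
Vmax = 39 * (40 + 172) / 172
Vmax = 48.0698 uM/s

48.0698 uM/s


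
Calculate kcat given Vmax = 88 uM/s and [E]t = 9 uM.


kcat = Vmax / [E]t
kcat = 88 / 9
kcat = 9.7778 s^-1

9.7778 s^-1


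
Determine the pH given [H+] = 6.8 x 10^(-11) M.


pH = -log10([H+])
pH = -log10(6.8 x 10^(-11))
pH = 10.1675

10.1675


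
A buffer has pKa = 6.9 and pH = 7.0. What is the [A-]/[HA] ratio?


[A-]/[HA] = 10^(pH - pKa)
= 10^(7.0 - 6.9)
= 1.2589

1.2589


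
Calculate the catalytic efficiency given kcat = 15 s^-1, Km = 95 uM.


Catalytic efficiency = kcat / Km
= 15 / 95
= 0.1579 uM^-1*s^-1

0.1579 uM^-1*s^-1


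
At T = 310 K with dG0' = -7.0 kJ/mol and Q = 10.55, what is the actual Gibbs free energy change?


dG = dG0' + RT * ln(Q) / 1000
dG = -7.0 + 8.314 * 310 * ln(10.55) / 1000
dG = -0.9275 kJ/mol

-0.9275 kJ/mol


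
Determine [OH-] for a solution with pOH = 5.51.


[OH-] = 10^(-pOH)
[OH-] = 10^(-5.51)
[OH-] = 3.090e-06 M

3.090e-06 M


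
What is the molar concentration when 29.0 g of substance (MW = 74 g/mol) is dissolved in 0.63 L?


C = (mass / MW) / volume
C = (29.0 / 74) / 0.63
C = 0.6221 M

0.6221 M


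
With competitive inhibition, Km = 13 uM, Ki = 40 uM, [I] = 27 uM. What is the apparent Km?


Km_app = Km * (1 + [I]/Ki)
Km_app = 13 * (1 + 27/40)
Km_app = 21.775 uM

21.775 uM


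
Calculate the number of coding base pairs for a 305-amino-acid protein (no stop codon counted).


Each amino acid = 1 codon = 3 bp
bp = 305 * 3 = 915 bp

915 bp


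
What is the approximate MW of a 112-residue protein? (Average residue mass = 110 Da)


MW = n_residues * 110 Da
MW = 112 * 110
MW = 12320 Da

12320 Da


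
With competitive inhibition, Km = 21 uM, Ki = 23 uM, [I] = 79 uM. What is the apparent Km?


Km_app = Km * (1 + [I]/Ki)
Km_app = 21 * (1 + 79/23)
Km_app = 93.1304 uM

93.1304 uM


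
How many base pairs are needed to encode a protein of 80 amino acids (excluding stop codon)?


Each amino acid = 1 codon = 3 bp
bp = 80 * 3 = 240 bp

240 bp


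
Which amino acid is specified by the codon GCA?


Standard genetic code lookup.
Codon GCA -> Ala

Ala


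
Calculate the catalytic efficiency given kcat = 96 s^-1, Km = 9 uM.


Catalytic efficiency = kcat / Km
= 96 / 9
= 10.6667 uM^-1*s^-1

10.6667 uM^-1*s^-1


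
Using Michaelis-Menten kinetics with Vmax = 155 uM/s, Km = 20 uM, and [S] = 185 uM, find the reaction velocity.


v = Vmax * [S] / (Km + [S])
v = 155 * 185 / (20 + 185)
v = 139.878 uM/s

139.878 uM/s


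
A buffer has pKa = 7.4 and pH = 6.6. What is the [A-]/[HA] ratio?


[A-]/[HA] = 10^(pH - pKa)
= 10^(6.6 - 7.4)
= 0.1585

0.1585


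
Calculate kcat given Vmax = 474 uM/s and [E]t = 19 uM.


kcat = Vmax / [E]t
kcat = 474 / 19
kcat = 24.9474 s^-1

24.9474 s^-1


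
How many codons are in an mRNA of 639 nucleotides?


codons = nucleotides / 3
codons = 639 / 3 = 213

213


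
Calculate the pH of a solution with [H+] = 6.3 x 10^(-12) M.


pH = -log10([H+])
pH = -log10(6.3 x 10^(-12))
pH = 11.2007

11.2007


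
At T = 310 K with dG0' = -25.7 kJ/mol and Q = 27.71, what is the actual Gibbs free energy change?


dG = dG0' + RT * ln(Q) / 1000
dG = -25.7 + 8.314 * 310 * ln(27.71) / 1000
dG = -17.1386 kJ/mol

-17.1386 kJ/mol


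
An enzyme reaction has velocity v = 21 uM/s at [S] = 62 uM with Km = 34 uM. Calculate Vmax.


Vmax = v * (Km + [S]) / [S]
Vmax = 21 * (34 + 62) / 62
Vmax = 32.5161 uM/s

32.5161 uM/s


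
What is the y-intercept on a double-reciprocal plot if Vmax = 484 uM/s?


y-intercept = 1/Vmax
= 1/484
= 0.0021 s/uM

0.0021 s/uM


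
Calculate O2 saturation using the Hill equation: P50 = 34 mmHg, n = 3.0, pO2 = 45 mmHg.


Y = pO2^n / (P50^n + pO2^n)
Y = 45^3.0 / (34^3.0 + 45^3.0)
Y = 69.87%

69.87%


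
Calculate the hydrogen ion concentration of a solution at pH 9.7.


[H+] = 10^(-pH)
[H+] = 10^(-9.7)
[H+] = 1.995e-10 M

1.995e-10 M


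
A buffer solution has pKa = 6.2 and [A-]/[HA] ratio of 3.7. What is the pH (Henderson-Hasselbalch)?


pH = pKa + log10([A-]/[HA])
pH = 6.2 + log10(3.7)
pH = 6.7682

6.7682


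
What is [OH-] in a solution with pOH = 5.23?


[OH-] = 10^(-pOH)
[OH-] = 10^(-5.23)
[OH-] = 5.888e-06 M

5.888e-06 M


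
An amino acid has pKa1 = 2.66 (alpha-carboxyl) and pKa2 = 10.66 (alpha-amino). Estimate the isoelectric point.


pI = (pKa1 + pKa2) / 2
pI = (2.66 + 10.66) / 2
pI = 6.66

6.66


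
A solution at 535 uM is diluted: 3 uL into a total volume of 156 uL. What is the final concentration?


C2 = C1 * V1 / V2
C2 = 535 * 3 / 156
C2 = 10.2885 uM

10.2885 uM


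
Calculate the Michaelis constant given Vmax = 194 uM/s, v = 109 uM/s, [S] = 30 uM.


Km = [S] * (Vmax - v) / v
Km = 30 * (194 - 109) / 109
Km = 23.3945 uM

23.3945 uM


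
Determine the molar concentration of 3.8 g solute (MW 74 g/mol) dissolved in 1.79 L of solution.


C = (mass / MW) / volume
C = (3.8 / 74) / 1.79
C = 0.0287 M

0.0287 M


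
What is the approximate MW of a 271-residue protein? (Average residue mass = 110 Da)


MW = n_residues * 110 Da
MW = 271 * 110
MW = 29810 Da

29810 Da


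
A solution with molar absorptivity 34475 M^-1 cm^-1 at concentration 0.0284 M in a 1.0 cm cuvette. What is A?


A = epsilon * c * l
A = 34475 * 0.0284 * 1.0
A = 979.09

979.09


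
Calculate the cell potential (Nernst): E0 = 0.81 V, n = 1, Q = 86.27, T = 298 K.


E = E0 - (RT/nF) * ln(Q)
E = 0.81 - (8.314 * 298 / (1 * 96485)) * ln(86.27)
E = 0.6955 V

0.6955 V


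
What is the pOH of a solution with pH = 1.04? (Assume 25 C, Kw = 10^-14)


pOH = 14 - pH
pOH = 14 - 1.04
pOH = 12.96

12.96


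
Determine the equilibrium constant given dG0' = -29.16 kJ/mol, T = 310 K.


Keq = exp(-dG0 * 1000 / (R * T))
Keq = exp(-(-29.16) * 1000 / (8.314 * 310))
Keq = 81960.3107

81960.3107


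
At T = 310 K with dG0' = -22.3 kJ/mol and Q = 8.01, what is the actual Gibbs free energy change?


dG = dG0' + RT * ln(Q) / 1000
dG = -22.3 + 8.314 * 310 * ln(8.01) / 1000
dG = -16.9374 kJ/mol

-16.9374 kJ/mol


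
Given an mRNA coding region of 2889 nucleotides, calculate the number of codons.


codons = nucleotides / 3
codons = 2889 / 3 = 963

963


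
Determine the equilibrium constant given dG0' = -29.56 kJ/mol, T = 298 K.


Keq = exp(-dG0 * 1000 / (R * T))
Keq = exp(-(-29.56) * 1000 / (8.314 * 298))
Keq = 151908.8133

151908.8133


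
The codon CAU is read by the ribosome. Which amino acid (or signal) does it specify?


Standard genetic code lookup.
Codon CAU -> His

His


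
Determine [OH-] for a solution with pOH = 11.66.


[OH-] = 10^(-pOH)
[OH-] = 10^(-11.66)
[OH-] = 2.188e-12 M

2.188e-12 M


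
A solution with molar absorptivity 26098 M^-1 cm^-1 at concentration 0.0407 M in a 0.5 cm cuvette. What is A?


A = epsilon * c * l
A = 26098 * 0.0407 * 0.5
A = 531.0943

531.0943


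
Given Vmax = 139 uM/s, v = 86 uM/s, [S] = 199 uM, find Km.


Km = [S] * (Vmax - v) / v
Km = 199 * (139 - 86) / 86
Km = 122.6395 uM

122.6395 uM


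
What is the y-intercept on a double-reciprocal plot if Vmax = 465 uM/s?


y-intercept = 1/Vmax
= 1/465
= 0.0022 s/uM

0.0022 s/uM


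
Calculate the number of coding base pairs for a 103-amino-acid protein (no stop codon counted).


Each amino acid = 1 codon = 3 bp
bp = 103 * 3 = 309 bp

309 bp


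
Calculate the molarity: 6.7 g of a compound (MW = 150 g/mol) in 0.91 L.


C = (mass / MW) / volume
C = (6.7 / 150) / 0.91
C = 0.0491 M

0.0491 M


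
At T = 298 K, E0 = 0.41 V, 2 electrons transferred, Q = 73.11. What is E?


E = E0 - (RT/nF) * ln(Q)
E = 0.41 - (8.314 * 298 / (2 * 96485)) * ln(73.11)
E = 0.3549 V

0.3549 V


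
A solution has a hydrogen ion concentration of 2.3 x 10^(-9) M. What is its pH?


pH = -log10([H+])
pH = -log10(2.3 x 10^(-9))
pH = 8.6383

8.6383


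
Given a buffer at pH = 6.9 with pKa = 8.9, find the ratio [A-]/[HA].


[A-]/[HA] = 10^(pH - pKa)
= 10^(6.9 - 8.9)
= 0.01

0.01


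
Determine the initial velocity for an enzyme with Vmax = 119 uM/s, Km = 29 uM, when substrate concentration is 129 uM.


v = Vmax * [S] / (Km + [S])
v = 119 * 129 / (29 + 129)
v = 97.1582 uM/s

97.1582 uM/s


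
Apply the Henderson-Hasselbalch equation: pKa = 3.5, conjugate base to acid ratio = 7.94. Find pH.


pH = pKa + log10([A-]/[HA])
pH = 3.5 + log10(7.94)
pH = 4.3998

4.3998


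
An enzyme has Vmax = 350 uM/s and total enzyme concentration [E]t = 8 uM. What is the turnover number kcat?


kcat = Vmax / [E]t
kcat = 350 / 8
kcat = 43.75 s^-1

43.75 s^-1


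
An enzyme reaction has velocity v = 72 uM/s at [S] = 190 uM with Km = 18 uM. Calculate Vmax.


Vmax = v * (Km + [S]) / [S]
Vmax = 72 * (18 + 190) / 190
Vmax = 78.8211 uM/s

78.8211 uM/s


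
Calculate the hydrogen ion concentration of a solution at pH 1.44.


[H+] = 10^(-pH)
[H+] = 10^(-1.44)
[H+] = 0.0363 M

0.0363 M


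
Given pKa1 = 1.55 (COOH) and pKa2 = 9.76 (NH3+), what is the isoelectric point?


pI = (pKa1 + pKa2) / 2
pI = (1.55 + 9.76) / 2
pI = 5.655

5.655


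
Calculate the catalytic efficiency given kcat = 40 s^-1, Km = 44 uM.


Catalytic efficiency = kcat / Km
= 40 / 44
= 0.9091 uM^-1*s^-1

0.9091 uM^-1*s^-1


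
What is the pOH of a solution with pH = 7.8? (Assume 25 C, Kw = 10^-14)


pOH = 14 - pH
pOH = 14 - 7.8
pOH = 6.2

6.2


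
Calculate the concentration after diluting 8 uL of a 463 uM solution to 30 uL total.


C2 = C1 * V1 / V2
C2 = 463 * 8 / 30
C2 = 123.4667 uM

123.4667 uM


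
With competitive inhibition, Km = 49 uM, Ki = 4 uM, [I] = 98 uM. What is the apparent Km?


Km_app = Km * (1 + [I]/Ki)
Km_app = 49 * (1 + 98/4)
Km_app = 1249.5 uM

1249.5 uM


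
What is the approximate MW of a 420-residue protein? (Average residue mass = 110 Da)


MW = n_residues * 110 Da
MW = 420 * 110
MW = 46200 Da

46200 Da


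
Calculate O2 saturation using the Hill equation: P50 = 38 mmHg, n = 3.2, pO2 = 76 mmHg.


Y = pO2^n / (P50^n + pO2^n)
Y = 76^3.2 / (38^3.2 + 76^3.2)
Y = 90.19%

90.19%


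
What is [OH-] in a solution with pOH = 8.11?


[OH-] = 10^(-pOH)
[OH-] = 10^(-8.11)
[OH-] = 7.762e-09 M

7.762e-09 M


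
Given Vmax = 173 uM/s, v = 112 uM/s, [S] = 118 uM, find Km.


Km = [S] * (Vmax - v) / v
Km = 118 * (173 - 112) / 112
Km = 64.2679 uM

64.2679 uM


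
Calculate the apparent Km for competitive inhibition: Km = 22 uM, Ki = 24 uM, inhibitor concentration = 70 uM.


Km_app = Km * (1 + [I]/Ki)
Km_app = 22 * (1 + 70/24)
Km_app = 86.1667 uM

86.1667 uM


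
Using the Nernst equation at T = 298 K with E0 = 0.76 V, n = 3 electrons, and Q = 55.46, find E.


E = E0 - (RT/nF) * ln(Q)
E = 0.76 - (8.314 * 298 / (3 * 96485)) * ln(55.46)
E = 0.7256 V

0.7256 V


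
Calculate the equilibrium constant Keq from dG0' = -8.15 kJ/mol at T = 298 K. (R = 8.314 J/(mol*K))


Keq = exp(-dG0 * 1000 / (R * T))
Keq = exp(-(-8.15) * 1000 / (8.314 * 298))
Keq = 26.8297

26.8297


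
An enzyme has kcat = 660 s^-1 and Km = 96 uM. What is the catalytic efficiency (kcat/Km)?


Catalytic efficiency = kcat / Km
= 660 / 96
= 6.875 uM^-1*s^-1

6.875 uM^-1*s^-1


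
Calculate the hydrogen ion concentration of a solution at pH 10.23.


[H+] = 10^(-pH)
[H+] = 10^(-10.23)
[H+] = 5.888e-11 M

5.888e-11 M


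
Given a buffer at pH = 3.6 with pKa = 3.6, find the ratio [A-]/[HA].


[A-]/[HA] = 10^(pH - pKa)
= 10^(3.6 - 3.6)
= 1.0

1.0


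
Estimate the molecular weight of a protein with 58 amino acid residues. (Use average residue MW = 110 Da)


MW = n_residues * 110 Da
MW = 58 * 110
MW = 6380 Da

6380 Da


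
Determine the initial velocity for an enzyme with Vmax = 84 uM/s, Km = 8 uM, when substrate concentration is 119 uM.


v = Vmax * [S] / (Km + [S])
v = 84 * 119 / (8 + 119)
v = 78.7087 uM/s

78.7087 uM/s


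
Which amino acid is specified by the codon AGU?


Standard genetic code lookup.
Codon AGU -> Ser

Ser


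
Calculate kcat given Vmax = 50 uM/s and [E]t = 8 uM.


kcat = Vmax / [E]t
kcat = 50 / 8
kcat = 6.25 s^-1

6.25 s^-1


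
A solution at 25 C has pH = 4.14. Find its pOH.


pOH = 14 - pH
pOH = 14 - 4.14
pOH = 9.86

9.86


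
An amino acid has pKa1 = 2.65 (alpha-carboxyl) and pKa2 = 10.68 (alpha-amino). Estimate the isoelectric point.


pI = (pKa1 + pKa2) / 2
pI = (2.65 + 10.68) / 2
pI = 6.665

6.665


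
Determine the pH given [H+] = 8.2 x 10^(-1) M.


pH = -log10([H+])
pH = -log10(8.2 x 10^(-1))
pH = 0.0862

0.0862


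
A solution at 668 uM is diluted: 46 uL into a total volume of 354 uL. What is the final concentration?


C2 = C1 * V1 / V2
C2 = 668 * 46 / 354
C2 = 86.8023 uM

86.8023 uM


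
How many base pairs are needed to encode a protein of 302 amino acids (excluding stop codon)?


Each amino acid = 1 codon = 3 bp
bp = 302 * 3 = 906 bp

906 bp


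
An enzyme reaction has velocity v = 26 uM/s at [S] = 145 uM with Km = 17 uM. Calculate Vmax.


Vmax = v * (Km + [S]) / [S]
Vmax = 26 * (17 + 145) / 145
Vmax = 29.0483 uM/s

29.0483 uM/s


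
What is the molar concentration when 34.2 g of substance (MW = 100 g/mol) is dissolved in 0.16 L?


C = (mass / MW) / volume
C = (34.2 / 100) / 0.16
C = 2.1375 M

2.1375 M


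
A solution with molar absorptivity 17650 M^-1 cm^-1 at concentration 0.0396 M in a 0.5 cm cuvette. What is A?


A = epsilon * c * l
A = 17650 * 0.0396 * 0.5
A = 349.47

349.47


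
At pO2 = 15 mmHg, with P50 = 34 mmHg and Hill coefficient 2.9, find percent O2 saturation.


Y = pO2^n / (P50^n + pO2^n)
Y = 15^2.9 / (34^2.9 + 15^2.9)
Y = 8.52%

8.52%


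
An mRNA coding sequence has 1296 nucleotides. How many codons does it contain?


codons = nucleotides / 3
codons = 1296 / 3 = 432

432


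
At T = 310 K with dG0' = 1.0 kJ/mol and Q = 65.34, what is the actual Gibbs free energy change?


dG = dG0' + RT * ln(Q) / 1000
dG = 1.0 + 8.314 * 310 * ln(65.34) / 1000
dG = 11.7723 kJ/mol

11.7723 kJ/mol


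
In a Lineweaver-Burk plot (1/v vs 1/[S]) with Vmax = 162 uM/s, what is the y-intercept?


y-intercept = 1/Vmax
= 1/162
= 0.0062 s/uM

0.0062 s/uM


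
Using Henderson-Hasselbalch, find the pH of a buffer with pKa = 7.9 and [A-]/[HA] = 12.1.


pH = pKa + log10([A-]/[HA])
pH = 7.9 + log10(12.1)
pH = 8.9828

8.9828


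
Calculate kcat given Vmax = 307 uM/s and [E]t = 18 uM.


kcat = Vmax / [E]t
kcat = 307 / 18
kcat = 17.0556 s^-1

17.0556 s^-1


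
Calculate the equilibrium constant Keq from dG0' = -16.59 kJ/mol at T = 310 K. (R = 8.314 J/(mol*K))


Keq = exp(-dG0 * 1000 / (R * T))
Keq = exp(-(-16.59) * 1000 / (8.314 * 310))
Keq = 624.4486

624.4486


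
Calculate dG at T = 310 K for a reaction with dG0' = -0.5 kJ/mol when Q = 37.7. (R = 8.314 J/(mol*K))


dG = dG0' + RT * ln(Q) / 1000
dG = -0.5 + 8.314 * 310 * ln(37.7) / 1000
dG = 8.8549 kJ/mol

8.8549 kJ/mol


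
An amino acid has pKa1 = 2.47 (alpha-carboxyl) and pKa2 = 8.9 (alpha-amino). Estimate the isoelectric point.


pI = (pKa1 + pKa2) / 2
pI = (2.47 + 8.9) / 2
pI = 5.685

5.685


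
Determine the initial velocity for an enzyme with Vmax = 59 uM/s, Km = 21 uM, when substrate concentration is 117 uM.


v = Vmax * [S] / (Km + [S])
v = 59 * 117 / (21 + 117)
v = 50.0217 uM/s

50.0217 uM/s


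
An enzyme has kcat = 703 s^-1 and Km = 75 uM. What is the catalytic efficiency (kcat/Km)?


Catalytic efficiency = kcat / Km
= 703 / 75
= 9.3733 uM^-1*s^-1

9.3733 uM^-1*s^-1


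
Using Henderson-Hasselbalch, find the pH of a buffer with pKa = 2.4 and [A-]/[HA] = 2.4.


pH = pKa + log10([A-]/[HA])
pH = 2.4 + log10(2.4)
pH = 2.7802

2.7802


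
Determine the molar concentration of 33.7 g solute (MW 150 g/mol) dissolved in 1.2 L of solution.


C = (mass / MW) / volume
C = (33.7 / 150) / 1.2
C = 0.1872 M

0.1872 M


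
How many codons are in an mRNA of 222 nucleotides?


codons = nucleotides / 3
codons = 222 / 3 = 74

74


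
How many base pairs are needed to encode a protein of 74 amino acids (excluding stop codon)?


Each amino acid = 1 codon = 3 bp
bp = 74 * 3 = 222 bp

222 bp


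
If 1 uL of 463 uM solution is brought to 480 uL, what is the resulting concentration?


C2 = C1 * V1 / V2
C2 = 463 * 1 / 480
C2 = 0.9646 uM

0.9646 uM


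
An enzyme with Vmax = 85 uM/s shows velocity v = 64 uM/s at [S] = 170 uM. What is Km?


Km = [S] * (Vmax - v) / v
Km = 170 * (85 - 64) / 64
Km = 55.7812 uM

55.7812 uM


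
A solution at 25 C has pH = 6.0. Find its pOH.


pOH = 14 - pH
pOH = 14 - 6.0
pOH = 8.0

8.0


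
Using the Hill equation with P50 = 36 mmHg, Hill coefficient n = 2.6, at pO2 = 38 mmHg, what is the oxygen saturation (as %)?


Y = pO2^n / (P50^n + pO2^n)
Y = 38^2.6 / (36^2.6 + 38^2.6)
Y = 53.51%

53.51%


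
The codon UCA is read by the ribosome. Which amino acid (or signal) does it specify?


Standard genetic code lookup.
Codon UCA -> Ser

Ser


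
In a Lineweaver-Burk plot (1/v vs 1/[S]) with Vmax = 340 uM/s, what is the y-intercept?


y-intercept = 1/Vmax
= 1/340
= 0.0029 s/uM

0.0029 s/uM


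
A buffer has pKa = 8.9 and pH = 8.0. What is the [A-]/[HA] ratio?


[A-]/[HA] = 10^(pH - pKa)
= 10^(8.0 - 8.9)
= 0.1259

0.1259


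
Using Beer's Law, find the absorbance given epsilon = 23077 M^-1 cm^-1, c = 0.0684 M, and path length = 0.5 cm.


A = epsilon * c * l
A = 23077 * 0.0684 * 0.5
A = 789.2334

789.2334


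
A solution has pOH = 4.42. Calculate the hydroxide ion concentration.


[OH-] = 10^(-pOH)
[OH-] = 10^(-4.42)
[OH-] = 3.802e-05 M

3.802e-05 M


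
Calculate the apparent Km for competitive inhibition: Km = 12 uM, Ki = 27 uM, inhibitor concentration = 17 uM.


Km_app = Km * (1 + [I]/Ki)
Km_app = 12 * (1 + 17/27)
Km_app = 19.5556 uM

19.5556 uM
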